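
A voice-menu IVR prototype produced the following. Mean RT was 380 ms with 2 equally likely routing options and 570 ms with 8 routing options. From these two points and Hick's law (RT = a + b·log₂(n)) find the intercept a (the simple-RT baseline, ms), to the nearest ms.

b = (RT₂ − RT₁)/(log₂ n₂ − log₂ n₁) = (570 − 380)/(3 − 1) = 95 ms/bit.
a = RT₁ − b·log₂ n₁ = 380 − 95 × 1 = 285.000 ms.

285 ms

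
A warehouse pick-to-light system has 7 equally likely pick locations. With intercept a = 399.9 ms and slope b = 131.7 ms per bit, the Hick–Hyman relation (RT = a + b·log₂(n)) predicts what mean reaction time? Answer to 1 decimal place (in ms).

log₂(7) = 2.8074 bits, so RT = 399.9 + 131.7 × 2.8074 ≈ 769.629 ms.

769.6 ms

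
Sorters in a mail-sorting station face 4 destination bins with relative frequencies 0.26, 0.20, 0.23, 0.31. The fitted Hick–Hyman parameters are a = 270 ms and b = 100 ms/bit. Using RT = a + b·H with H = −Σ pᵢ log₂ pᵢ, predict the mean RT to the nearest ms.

468 ms

Entropy contributions −pᵢ log₂ pᵢ: 0.5053, 0.4644, 0.4877, 0.5238; sum H = 1.9811 bits.
RT = a + bH = 270 + 100·1.9811 = 468.11 ms.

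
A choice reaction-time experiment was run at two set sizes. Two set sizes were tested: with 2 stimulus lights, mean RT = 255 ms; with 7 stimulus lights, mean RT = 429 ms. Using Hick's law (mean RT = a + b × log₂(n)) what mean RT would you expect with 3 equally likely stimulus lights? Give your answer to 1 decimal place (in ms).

311.3 ms

Fit slope and intercept:
  b = (429 − 255) / (log₂ 7 − log₂ 2) = 174 / (2.8074 − 1) = 96.273 ms/bit
  a = 255 − 96.273 × 1 = 158.727 ms
Then RT(3) = 158.727 + 96.273 × log₂ 3 = 158.727 + 96.273 × 1.5850 ≈ 311.316 ms.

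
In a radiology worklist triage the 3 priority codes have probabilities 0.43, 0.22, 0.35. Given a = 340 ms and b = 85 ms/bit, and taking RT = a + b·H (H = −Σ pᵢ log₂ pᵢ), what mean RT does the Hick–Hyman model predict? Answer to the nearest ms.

470 ms

Entropy contributions −pᵢ log₂ pᵢ: 0.5236, 0.4806, 0.5301; sum H = 1.5342 bits.
RT = a + bH = 340 + 85·1.5342 = 470.41 ms.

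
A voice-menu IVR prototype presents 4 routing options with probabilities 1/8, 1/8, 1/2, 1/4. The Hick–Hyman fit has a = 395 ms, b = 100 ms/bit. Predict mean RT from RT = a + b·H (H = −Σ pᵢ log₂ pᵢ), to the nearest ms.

570 ms

H = −Σ pᵢ log₂ pᵢ = 0.125·3 + 0.125·3 + 0.5·1 + 0.25·2 = 1.750 bits.
RT = 395 + 100 × 1.750 = 570.00 ms.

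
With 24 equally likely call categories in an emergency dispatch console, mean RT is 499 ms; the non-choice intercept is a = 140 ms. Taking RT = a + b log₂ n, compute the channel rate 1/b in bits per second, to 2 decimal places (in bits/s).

12.77 bits/s

b = (499 − 140)/log₂ 24 = 359/4.5850 = 78.299 ms per bit = 0.07830 s/bit; the reciprocal is 12.771 bits/s.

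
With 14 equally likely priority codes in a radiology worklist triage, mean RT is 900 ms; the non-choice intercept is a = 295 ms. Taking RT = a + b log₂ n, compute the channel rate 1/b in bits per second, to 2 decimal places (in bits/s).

6.29 bits/s

b = (900 − 295)/log₂ 14 = 605/3.8074 = 158.903 ms per bit = 0.15890 s/bit; the reciprocal is 6.293 bits/s.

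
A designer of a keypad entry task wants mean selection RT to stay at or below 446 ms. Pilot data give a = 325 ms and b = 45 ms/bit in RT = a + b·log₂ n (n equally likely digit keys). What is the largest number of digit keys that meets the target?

Set 325 + 45·log₂ n ≤ 446 → log₂ n ≤ (446 − 325)/45 = 2.6889.
So n ≤ 2^2.6889 = 6.448; the largest integer n is 6.

6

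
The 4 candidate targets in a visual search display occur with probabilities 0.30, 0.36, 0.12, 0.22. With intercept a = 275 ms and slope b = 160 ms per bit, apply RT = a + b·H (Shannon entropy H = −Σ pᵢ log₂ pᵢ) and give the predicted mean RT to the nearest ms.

579 ms

H = 0.30·log₂(1/0.30) + 0.36·log₂(1/0.36) + 0.12·log₂(1/0.12) + 0.22·log₂(1/0.22) = 1.8993 bits.
RT = 275 + 160 × 1.8993 = 578.90 ms.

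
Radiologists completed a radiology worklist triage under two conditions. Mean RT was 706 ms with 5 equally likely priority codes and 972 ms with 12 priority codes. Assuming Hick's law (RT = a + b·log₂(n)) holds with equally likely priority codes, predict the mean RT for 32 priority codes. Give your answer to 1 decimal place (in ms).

Solve the two-equation system in a and b:
  b = (972 − 706) / (log₂ 12 − log₂ 5) = 266 / (3.5850 − 2.3219) = 210.604 ms/bit
  a = 706 − 210.604 × 2.3219 = 216.993 ms
Then RT(32) = 216.993 + 210.604 × log₂ 32 = 216.993 + 210.604 × 5 ≈ 1270.012 ms.

1270.0 ms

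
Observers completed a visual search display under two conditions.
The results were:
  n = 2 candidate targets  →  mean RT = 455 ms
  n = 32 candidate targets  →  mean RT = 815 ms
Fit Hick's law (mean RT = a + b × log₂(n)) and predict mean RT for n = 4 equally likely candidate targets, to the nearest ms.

With log₂ n on the abscissa the relation is linear; from the two conditions:
  b = (815 − 455) / (log₂ 32 − log₂ 2) = 360 / (5 − 1) = 90 ms/bit
  a = 455 − 90 × 1 = 365 ms
Then RT(4) = 365 + 90 × log₂ 4 = 365 + 90 × 2 ≈ 545.000 ms.

545 ms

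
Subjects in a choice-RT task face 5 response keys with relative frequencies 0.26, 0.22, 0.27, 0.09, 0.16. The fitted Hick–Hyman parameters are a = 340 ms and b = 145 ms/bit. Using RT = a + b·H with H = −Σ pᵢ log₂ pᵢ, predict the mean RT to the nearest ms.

664 ms

H = 0.26·log₂(1/0.26) + 0.22·log₂(1/0.22) + 0.27·log₂(1/0.27) + 0.09·log₂(1/0.09) + 0.16·log₂(1/0.16) = 2.2316 bits.
RT = 340 + 145 × 2.2316 = 663.58 ms.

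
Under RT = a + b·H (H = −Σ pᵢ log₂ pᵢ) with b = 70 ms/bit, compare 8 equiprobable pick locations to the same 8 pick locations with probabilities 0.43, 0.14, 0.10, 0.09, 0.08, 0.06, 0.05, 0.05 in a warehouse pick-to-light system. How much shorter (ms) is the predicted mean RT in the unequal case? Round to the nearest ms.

33 ms

The RT saving is b·ΔH. Equiprobable H₀ = log₂(8) = 3.0000 bits; with the given probabilities H = 2.5328 bits.
b·(H₀ − H) = 70 × (3.0000 − 2.5328) = 32.71 ms.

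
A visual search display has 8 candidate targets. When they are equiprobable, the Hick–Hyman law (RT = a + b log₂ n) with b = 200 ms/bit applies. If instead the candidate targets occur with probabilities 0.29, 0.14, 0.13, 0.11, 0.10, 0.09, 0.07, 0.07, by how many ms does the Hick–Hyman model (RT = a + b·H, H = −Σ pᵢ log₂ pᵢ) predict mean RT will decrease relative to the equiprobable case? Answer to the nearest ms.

The RT saving is b·ΔH. Equiprobable H₀ = log₂(8) = 3.0000 bits; with the given probabilities H = 2.8299 bits.
b·(H₀ − H) = 200 × (3.0000 − 2.8299) = 34.02 ms.

34 ms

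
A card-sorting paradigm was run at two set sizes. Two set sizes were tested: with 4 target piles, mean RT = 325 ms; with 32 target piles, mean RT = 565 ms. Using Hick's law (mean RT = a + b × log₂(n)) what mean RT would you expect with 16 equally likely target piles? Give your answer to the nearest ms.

RT is linear in log₂ n, so two points fix the line:
  b = (565 − 325) / (log₂ 32 − log₂ 4) = 240 / (5 − 2) = 80 ms/bit
  a = 325 − 80 × 2 = 165 ms
Then RT(16) = 165 + 80 × log₂ 16 = 165 + 80 × 4 ≈ 485.000 ms.

485 ms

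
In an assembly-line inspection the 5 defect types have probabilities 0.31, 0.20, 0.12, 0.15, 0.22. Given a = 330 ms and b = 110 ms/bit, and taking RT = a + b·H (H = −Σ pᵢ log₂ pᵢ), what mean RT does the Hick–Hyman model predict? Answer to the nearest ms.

H = 0.31·log₂(1/0.31) + 0.20·log₂(1/0.20) + 0.12·log₂(1/0.12) + 0.15·log₂(1/0.15) + 0.22·log₂(1/0.22) = 2.2464 bits.
RT = 330 + 110 × 2.2464 = 577.10 ms.

577 ms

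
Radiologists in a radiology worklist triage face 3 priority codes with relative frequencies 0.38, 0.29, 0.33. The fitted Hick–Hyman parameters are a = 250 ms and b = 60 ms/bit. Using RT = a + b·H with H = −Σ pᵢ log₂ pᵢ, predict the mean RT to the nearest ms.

345 ms

Entropy contributions −pᵢ log₂ pᵢ: 0.5305, 0.5179, 0.5278; sum H = 1.5762 bits.
RT = a + bH = 250 + 60·1.5762 = 344.57 ms.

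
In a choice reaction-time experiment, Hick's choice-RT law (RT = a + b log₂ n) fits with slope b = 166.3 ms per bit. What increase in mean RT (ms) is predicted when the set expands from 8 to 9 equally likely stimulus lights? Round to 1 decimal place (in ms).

28.3 ms

ΔRT = (a + b log₂ n₂) − (a + b log₂ n₁) = b·(log₂ n₂ − log₂ n₁).
log₂(9) − log₂(8) = 3.1699 − 3 = 0.1699.
ΔRT = 166.3 × 0.1699 = 28.259 ms.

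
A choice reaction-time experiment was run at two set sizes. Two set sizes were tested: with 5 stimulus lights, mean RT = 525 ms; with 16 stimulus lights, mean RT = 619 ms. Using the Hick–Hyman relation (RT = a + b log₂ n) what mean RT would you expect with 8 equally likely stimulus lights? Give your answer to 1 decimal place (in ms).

With log₂ n on the abscissa the relation is linear; from the two conditions:
  b = (619 − 525) / (log₂ 16 − log₂ 5) = 94 / (4 − 2.3219) = 56.017 ms/bit
  a = 525 − 56.017 × 2.3219 = 394.933 ms
Then RT(8) = 394.933 + 56.017 × log₂ 8 = 394.933 + 56.017 × 3 ≈ 562.983 ms.

563.0 ms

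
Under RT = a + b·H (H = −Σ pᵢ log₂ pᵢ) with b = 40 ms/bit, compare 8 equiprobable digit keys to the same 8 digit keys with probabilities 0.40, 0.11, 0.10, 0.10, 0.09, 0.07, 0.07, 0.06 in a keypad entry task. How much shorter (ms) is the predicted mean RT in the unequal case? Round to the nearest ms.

The RT saving is b·ΔH. Equiprobable H₀ = log₂(8) = 3.0000 bits; with the given probabilities H = 2.6367 bits.
b·(H₀ − H) = 40 × (3.0000 − 2.6367) = 14.53 ms.

15 ms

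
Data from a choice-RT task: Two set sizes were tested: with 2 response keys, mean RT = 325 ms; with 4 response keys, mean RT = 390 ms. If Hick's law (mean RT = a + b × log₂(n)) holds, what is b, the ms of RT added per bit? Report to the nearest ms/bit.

65 ms/bit

The slope on a log₂ axis is (390 − 325) / (2 − 1) = 65 ms/bit.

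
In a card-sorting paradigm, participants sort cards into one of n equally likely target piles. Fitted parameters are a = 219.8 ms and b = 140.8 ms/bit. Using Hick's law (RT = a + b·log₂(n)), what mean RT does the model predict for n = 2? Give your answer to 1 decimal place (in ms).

360.6 ms

log₂(2) = 1 bits, so RT = 219.8 + 140.8 × 1 ≈ 360.600 ms.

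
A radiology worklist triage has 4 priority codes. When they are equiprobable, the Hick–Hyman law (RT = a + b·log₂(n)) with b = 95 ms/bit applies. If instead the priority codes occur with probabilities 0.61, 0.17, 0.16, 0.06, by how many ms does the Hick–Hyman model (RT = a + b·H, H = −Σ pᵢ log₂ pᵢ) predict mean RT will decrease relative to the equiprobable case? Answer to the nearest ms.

The RT saving is b·ΔH. Equiprobable H₀ = log₂(4) = 2.0000 bits; with the given probabilities H = 1.5361 bits.
b·(H₀ − H) = 95 × (2.0000 − 1.5361) = 44.07 ms.

44 ms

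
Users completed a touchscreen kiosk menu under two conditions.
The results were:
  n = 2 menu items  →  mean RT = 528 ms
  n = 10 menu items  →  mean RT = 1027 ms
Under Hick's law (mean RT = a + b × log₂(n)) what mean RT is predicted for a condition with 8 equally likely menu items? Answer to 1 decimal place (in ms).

957.8 ms

RT is linear in log₂ n, so two points fix the line:
  b = (1027 − 528) / (log₂ 10 − log₂ 2) = 499 / (3.3219 − 1) = 214.908 ms/bit
  a = 528 − 214.908 × 1 = 313.092 ms
Then RT(8) = 313.092 + 214.908 × log₂ 8 = 313.092 + 214.908 × 3 ≈ 957.815 ms.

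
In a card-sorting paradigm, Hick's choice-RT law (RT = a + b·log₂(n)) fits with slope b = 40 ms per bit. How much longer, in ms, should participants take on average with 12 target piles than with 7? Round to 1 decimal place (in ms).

Only the slope matters, since a is common to both: ΔRT = b·log₂(n₂/n₁).
log₂(12) − log₂(7) = 3.5850 − 2.8074 = 0.7776.
ΔRT = 40 × 0.7776 = 31.104 ms.

31.1 ms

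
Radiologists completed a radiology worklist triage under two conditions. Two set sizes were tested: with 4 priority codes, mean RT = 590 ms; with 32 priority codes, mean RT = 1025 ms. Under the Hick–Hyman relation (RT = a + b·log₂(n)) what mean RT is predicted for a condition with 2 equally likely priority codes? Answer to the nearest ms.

445 ms

Fit slope and intercept:
  b = (1025 − 590) / (log₂ 32 − log₂ 4) = 435 / (5 − 2) = 145 ms/bit
  a = 590 − 145 × 2 = 300 ms
Then RT(2) = 300 + 145 × log₂ 2 = 300 + 145 × 1 ≈ 445.000 ms.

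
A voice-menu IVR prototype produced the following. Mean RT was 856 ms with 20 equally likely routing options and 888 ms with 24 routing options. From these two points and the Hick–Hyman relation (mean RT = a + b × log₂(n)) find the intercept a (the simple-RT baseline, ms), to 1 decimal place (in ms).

330.2 ms

b = (RT₂ − RT₁)/(log₂ n₂ − log₂ n₁) = (888 − 856)/(4.5850 − 4.3219) = 121.657 ms/bit.
Intercept: a = 856 − 121.657·log₂(20) = 330.207 ms.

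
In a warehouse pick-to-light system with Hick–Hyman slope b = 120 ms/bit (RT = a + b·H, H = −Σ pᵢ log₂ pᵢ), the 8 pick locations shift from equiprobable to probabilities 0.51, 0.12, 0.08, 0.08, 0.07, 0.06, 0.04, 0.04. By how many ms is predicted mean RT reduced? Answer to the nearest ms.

81 ms

The RT saving is b·ΔH. Equiprobable H₀ = log₂(8) = 3.0000 bits; with the given probabilities H = 2.3291 bits.
b·(H₀ − H) = 120 × (3.0000 − 2.3291) = 80.51 ms.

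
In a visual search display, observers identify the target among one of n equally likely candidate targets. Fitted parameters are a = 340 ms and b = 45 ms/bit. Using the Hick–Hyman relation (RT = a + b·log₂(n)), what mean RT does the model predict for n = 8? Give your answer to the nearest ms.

log₂(8) = 3 bits, so RT = 340 + 45 × 3 ≈ 475.000 ms.

475 ms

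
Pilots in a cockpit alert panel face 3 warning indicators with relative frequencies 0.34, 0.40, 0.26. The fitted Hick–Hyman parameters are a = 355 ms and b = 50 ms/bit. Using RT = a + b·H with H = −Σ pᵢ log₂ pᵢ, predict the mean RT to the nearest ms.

Entropy contributions −pᵢ log₂ pᵢ: 0.5292, 0.5288, 0.5053; sum H = 1.5632 bits.
RT = a + bH = 355 + 50·1.5632 = 433.16 ms.

433 ms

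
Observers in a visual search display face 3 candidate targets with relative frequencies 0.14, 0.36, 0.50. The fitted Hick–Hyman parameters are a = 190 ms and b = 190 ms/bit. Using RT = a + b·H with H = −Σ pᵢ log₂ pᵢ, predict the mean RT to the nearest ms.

H = 0.14·log₂(1/0.14) + 0.36·log₂(1/0.36) + 0.50·log₂(1/0.50) = 1.4277 bits.
RT = 190 + 190 × 1.4277 = 461.27 ms.

461 ms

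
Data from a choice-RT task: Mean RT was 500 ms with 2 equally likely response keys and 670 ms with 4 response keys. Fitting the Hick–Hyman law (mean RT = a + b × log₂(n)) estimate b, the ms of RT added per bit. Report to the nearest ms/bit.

Slope: b = (670 − 500) / (log₂ 4 − log₂ 2) = 170/1.0000 = 170 ms/bit.

170 ms/bit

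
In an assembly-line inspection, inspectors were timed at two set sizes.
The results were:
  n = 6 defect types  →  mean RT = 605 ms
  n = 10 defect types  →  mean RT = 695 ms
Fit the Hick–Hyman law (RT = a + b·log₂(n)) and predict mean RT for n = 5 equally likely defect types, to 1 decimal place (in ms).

572.9 ms

With log₂ n on the abscissa the relation is linear; from the two conditions:
  b = (695 − 605) / (log₂ 10 − log₂ 6) = 90 / (3.3219 − 2.5850) = 122.122 ms/bit
  a = 605 − 122.122 × 2.5850 = 289.318 ms
Then RT(5) = 289.318 + 122.122 × log₂ 5 = 289.318 + 122.122 × 2.3219 ≈ 572.878 ms.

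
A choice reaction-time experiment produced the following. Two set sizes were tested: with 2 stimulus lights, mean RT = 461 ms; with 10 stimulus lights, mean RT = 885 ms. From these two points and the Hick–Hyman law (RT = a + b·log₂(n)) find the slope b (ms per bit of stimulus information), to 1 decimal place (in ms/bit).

b = (RT₂ − RT₁)/(log₂ n₂ − log₂ n₁) = (885 − 461)/(3.3219 − 1) = 182.607 ms/bit.

182.6 ms/bit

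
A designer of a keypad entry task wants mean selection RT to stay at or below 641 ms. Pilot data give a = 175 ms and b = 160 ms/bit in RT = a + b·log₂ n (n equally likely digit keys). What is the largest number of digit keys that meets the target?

7

160·log₂ n ≤ 641 − 175 = 466, giving log₂ n ≤ 2.9125 and n ≤ 7.529. The largest whole number is 7.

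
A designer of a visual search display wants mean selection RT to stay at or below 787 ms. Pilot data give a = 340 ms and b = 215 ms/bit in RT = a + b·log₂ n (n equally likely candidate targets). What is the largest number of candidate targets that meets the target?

4

215·log₂ n ≤ 787 − 340 = 447, giving log₂ n ≤ 2.0791 and n ≤ 4.225. The largest whole number is 4.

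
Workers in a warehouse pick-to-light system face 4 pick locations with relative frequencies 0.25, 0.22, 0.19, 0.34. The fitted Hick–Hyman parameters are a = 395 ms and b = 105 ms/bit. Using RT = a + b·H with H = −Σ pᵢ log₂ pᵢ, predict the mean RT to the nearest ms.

601 ms

Entropy contributions −pᵢ log₂ pᵢ: 0.5000, 0.4806, 0.4552, 0.5292; sum H = 1.9650 bits.
RT = a + bH = 395 + 105·1.9650 = 601.32 ms.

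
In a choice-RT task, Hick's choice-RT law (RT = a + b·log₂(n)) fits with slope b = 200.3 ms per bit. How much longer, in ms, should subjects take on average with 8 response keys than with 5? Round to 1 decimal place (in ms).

135.8 ms

The intercept a cancels: ΔRT = b·(log₂ n₂ − log₂ n₁) = b·log₂(n₂/n₁).
log₂(8) − log₂(5) = 3 − 2.3219 = 0.6781.
ΔRT = 200.3 × 0.6781 = 135.818 ms.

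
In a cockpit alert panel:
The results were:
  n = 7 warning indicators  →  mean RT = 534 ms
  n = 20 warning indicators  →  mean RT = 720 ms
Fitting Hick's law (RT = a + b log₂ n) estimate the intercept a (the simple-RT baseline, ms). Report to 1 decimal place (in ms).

b = (RT₂ − RT₁)/(log₂ n₂ − log₂ n₁) = (720 − 534)/(4.3219 − 2.8074) = 122.807 ms/bit.
a = RT₁ − b·log₂ n₁ = 534 − 122.807 × 2.8074 = 189.238 ms.

189.2 ms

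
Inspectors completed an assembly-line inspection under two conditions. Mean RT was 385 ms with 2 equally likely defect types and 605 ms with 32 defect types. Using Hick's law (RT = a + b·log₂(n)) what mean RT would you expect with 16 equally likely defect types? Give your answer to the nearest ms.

With log₂ n on the abscissa the relation is linear; from the two conditions:
  b = (605 − 385) / (log₂ 32 − log₂ 2) = 220 / (5 − 1) = 55 ms/bit
  a = 385 − 55 × 1 = 330 ms
Then RT(16) = 330 + 55 × log₂ 16 = 330 + 55 × 4 ≈ 550.000 ms.

550 ms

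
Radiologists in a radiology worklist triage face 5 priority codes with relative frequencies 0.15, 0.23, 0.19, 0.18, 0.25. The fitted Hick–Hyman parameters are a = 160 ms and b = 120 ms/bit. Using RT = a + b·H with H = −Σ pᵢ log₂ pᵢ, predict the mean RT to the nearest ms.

Entropy contributions −pᵢ log₂ pᵢ: 0.4105, 0.4877, 0.4552, 0.4453, 0.5000; sum H = 2.2987 bits.
RT = a + bH = 160 + 120·2.2987 = 435.85 ms.

436 ms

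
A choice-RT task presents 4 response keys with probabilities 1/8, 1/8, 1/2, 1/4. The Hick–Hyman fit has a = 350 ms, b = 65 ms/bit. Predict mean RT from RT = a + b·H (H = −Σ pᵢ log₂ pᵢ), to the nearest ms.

464 ms

H = −Σ pᵢ log₂ pᵢ = 0.125·3 + 0.125·3 + 0.5·1 + 0.25·2 = 1.750 bits.
RT = 350 + 65 × 1.750 = 463.75 ms.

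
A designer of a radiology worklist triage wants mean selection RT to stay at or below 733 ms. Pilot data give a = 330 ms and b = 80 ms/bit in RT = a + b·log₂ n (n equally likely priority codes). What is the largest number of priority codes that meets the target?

32

80·log₂ n ≤ 733 − 330 = 403, giving log₂ n ≤ 5.0375 and n ≤ 32.843. The largest whole number is 32.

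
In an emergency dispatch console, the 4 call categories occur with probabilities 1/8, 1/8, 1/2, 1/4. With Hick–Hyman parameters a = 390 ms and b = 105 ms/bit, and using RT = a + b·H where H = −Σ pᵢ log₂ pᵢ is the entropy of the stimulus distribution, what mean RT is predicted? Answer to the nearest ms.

Each term −pᵢ log₂ pᵢ: 0.125·3 + 0.125·3 + 0.5·1 + 0.25·2; summed, H = 1.750 bits.
Mean RT = a + bH = 390 + 105·1.750 = 573.75 ms.

574 ms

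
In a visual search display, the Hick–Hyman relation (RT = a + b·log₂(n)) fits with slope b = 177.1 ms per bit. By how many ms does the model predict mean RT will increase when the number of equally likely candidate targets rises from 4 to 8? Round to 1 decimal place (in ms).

177.1 ms

ΔRT = (a + b log₂ n₂) − (a + b log₂ n₁) = b·(log₂ n₂ − log₂ n₁).
log₂(8) − log₂(4) = log₂(8/4) = log₂(2) = 1.
ΔRT = 177.1 × 1.0000 = 177.100 ms.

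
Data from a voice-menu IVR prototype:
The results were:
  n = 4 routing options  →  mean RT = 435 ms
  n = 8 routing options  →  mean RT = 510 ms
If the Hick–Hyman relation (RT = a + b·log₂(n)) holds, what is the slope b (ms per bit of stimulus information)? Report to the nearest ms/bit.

The slope on a log₂ axis is (510 − 435) / (3 − 2) = 75 ms/bit.

75 ms/bit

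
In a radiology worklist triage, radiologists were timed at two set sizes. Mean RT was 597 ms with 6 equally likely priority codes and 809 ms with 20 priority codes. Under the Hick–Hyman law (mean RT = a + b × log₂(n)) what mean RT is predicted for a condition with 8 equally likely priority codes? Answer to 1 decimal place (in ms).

647.7 ms

Solve the two-equation system in a and b:
  b = (809 − 597) / (log₂ 20 − log₂ 6) = 212 / (4.3219 − 2.5850) = 122.052 ms/bit
  a = 597 − 122.052 × 2.5850 = 281.500 ms
Then RT(8) = 281.500 + 122.052 × log₂ 8 = 281.500 + 122.052 × 3 ≈ 647.656 ms.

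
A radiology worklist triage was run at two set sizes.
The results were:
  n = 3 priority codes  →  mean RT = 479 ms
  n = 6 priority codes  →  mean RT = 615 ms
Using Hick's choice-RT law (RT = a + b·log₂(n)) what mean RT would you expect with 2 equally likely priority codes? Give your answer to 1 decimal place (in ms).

Solve the two-equation system in a and b:
  b = (615 − 479) / (log₂ 6 − log₂ 3) = 136 / (2.5850 − 1.5850) = 136.000 ms/bit
  a = 479 − 136.000 × 1.5850 = 263.445 ms
Then RT(2) = 263.445 + 136.000 × log₂ 2 = 263.445 + 136.000 × 1 ≈ 399.445 ms.

399.4 ms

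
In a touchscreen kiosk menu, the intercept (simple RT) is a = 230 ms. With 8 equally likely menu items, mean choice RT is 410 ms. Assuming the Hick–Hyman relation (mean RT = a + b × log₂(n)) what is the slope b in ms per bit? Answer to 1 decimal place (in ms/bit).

log₂(8) = 3 bits.
b = (RT − a)/log₂ n = (410 − 230) / 3 = 60.000 ms/bit.

60.0 ms/bit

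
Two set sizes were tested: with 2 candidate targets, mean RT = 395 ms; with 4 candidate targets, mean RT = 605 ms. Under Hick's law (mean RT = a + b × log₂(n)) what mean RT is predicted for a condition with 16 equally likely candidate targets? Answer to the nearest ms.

1025 ms

Fit slope and intercept:
  b = (605 − 395) / (log₂ 4 − log₂ 2) = 210 / (2 − 1) = 210 ms/bit
  a = 395 − 210 × 1 = 185 ms
Then RT(16) = 185 + 210 × log₂ 16 = 185 + 210 × 4 ≈ 1025.000 ms.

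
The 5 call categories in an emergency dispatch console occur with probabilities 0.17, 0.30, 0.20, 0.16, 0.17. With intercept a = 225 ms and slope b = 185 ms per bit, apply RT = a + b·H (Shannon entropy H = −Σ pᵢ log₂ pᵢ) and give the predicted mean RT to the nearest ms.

Entropy contributions −pᵢ log₂ pᵢ: 0.4346, 0.5211, 0.4644, 0.4230, 0.4346; sum H = 2.2777 bits.
RT = a + bH = 225 + 185·2.2777 = 646.37 ms.

646 ms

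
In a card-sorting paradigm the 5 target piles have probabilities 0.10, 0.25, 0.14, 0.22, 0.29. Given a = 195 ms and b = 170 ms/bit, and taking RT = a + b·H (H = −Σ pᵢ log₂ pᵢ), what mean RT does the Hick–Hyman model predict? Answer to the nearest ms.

574 ms

H = 0.10·log₂(1/0.10) + 0.25·log₂(1/0.25) + 0.14·log₂(1/0.14) + 0.22·log₂(1/0.22) + 0.29·log₂(1/0.29) = 2.2278 bits.
RT = 195 + 170 × 2.2278 = 573.72 ms.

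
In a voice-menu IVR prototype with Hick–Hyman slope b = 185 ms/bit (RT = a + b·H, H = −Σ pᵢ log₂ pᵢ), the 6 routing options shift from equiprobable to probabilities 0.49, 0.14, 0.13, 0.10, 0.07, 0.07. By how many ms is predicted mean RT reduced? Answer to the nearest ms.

Equiprobable entropy H₀ = log₂ 6 = 2.5850 bits.
Skewed entropy H = −Σ pᵢ log₂ pᵢ = 2.1533 bits.
ΔRT = b·(H₀ − H) = 185 × 0.4316 = 79.85 ms.

80 ms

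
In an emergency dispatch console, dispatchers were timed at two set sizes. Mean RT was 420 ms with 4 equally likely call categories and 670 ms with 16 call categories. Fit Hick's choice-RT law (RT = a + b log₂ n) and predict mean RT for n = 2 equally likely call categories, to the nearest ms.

295 ms

RT is linear in log₂ n, so two points fix the line:
  b = (670 − 420) / (log₂ 16 − log₂ 4) = 250 / (4 − 2) = 125 ms/bit
  a = 420 − 125 × 2 = 170 ms
Then RT(2) = 170 + 125 × log₂ 2 = 170 + 125 × 1 ≈ 295.000 ms.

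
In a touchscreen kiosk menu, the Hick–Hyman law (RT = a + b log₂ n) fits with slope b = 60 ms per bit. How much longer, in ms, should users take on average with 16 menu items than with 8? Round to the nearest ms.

60 ms

ΔRT = (a + b log₂ n₂) − (a + b log₂ n₁) = b·(log₂ n₂ − log₂ n₁).
log₂(16) − log₂(8) = log₂(16/8) = log₂(2) = 1.
ΔRT = 60 × 1.0000 = 60.000 ms.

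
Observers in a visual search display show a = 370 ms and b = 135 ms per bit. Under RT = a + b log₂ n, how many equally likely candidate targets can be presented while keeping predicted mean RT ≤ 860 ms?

135·log₂ n ≤ 860 − 370 = 490, giving log₂ n ≤ 3.6296 and n ≤ 12.377. The largest whole number is 12.

12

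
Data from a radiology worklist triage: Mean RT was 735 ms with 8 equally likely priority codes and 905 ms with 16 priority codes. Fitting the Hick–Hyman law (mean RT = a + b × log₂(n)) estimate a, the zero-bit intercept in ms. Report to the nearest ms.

225 ms

Slope: b = (905 − 735) / (log₂ 16 − log₂ 8) = 170/1.0000 = 170 ms/bit.
a = RT₁ − b·log₂ n₁ = 735 − 170 × 3 = 225.000 ms.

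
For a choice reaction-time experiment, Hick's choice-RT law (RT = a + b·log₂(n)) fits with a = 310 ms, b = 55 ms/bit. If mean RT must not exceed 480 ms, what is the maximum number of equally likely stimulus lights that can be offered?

Information budget: (480 − 310)/55 = 3.0909 bits, so n ≤ 2^3.0909 = 8.520 → at most 8.

8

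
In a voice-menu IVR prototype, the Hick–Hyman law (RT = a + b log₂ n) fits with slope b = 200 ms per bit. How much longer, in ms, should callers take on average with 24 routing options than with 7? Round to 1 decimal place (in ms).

Only the slope matters, since a is common to both: ΔRT = b·log₂(n₂/n₁).
log₂(24) − log₂(7) = 4.5850 − 2.8074 = 1.7776.
ΔRT = 200 × 1.7776 = 355.522 ms.

355.5 ms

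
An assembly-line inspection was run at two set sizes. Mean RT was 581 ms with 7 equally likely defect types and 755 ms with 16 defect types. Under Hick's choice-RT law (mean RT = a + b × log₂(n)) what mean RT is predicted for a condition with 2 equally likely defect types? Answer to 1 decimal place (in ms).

317.3 ms

RT is linear in log₂ n, so two points fix the line:
  b = (755 − 581) / (log₂ 16 − log₂ 7) = 174 / (4 − 2.8074) = 145.894 ms/bit
  a = 581 − 145.894 × 2.8074 = 171.423 ms
Then RT(2) = 171.423 + 145.894 × log₂ 2 = 171.423 + 145.894 × 1 ≈ 317.317 ms.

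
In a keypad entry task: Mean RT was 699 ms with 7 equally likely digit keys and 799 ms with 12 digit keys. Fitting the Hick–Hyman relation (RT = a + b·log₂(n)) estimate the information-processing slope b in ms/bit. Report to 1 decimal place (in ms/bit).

128.6 ms/bit

The slope on a log₂ axis is (799 − 699) / (3.5850 − 2.8074) = 128.600 ms/bit.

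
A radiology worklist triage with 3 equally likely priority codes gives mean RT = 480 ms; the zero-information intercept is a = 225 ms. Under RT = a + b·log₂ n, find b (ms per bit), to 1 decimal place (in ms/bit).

160.9 ms/bit

3 alternatives carry log₂ 3 = 1.5850 bits; the choice cost is 480 − 225 = 255 ms, so b = 255/1.5850 = 160.887 ms/bit.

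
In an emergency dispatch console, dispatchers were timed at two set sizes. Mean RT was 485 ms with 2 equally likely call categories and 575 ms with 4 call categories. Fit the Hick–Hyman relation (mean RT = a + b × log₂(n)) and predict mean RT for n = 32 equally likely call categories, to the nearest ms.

RT is linear in log₂ n, so two points fix the line:
  b = (575 − 485) / (log₂ 4 − log₂ 2) = 90 / (2 − 1) = 90 ms/bit
  a = 485 − 90 × 1 = 395 ms
Then RT(32) = 395 + 90 × log₂ 32 = 395 + 90 × 5 ≈ 845.000 ms.

845 ms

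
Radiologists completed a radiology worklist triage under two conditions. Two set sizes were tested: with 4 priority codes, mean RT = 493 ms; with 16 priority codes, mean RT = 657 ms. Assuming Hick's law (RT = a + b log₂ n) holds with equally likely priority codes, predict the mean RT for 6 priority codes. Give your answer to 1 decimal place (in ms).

Solve the two-equation system in a and b:
  b = (657 − 493) / (log₂ 16 − log₂ 4) = 164 / (4 − 2) = 82.000 ms/bit
  a = 493 − 82.000 × 2 = 329.000 ms
Then RT(6) = 329.000 + 82.000 × log₂ 6 = 329.000 + 82.000 × 2.5850 ≈ 540.967 ms.

541.0 ms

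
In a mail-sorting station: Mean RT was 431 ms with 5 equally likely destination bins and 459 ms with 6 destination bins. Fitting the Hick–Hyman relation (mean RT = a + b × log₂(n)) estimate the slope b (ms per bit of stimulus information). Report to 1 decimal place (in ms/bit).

106.4 ms/bit

Slope: b = (459 − 431) / (log₂ 6 − log₂ 5) = 28/0.2630 = 106.450 ms/bit.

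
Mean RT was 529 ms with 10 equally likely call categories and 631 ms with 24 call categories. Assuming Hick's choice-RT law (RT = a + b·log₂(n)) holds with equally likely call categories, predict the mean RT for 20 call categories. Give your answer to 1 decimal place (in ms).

Solve the two-equation system in a and b:
  b = (631 − 529) / (log₂ 24 − log₂ 10) = 102 / (4.5850 − 3.3219) = 80.758 ms/bit
  a = 529 − 80.758 × 3.3219 = 260.728 ms
Then RT(20) = 260.728 + 80.758 × log₂ 20 = 260.728 + 80.758 × 4.3219 ≈ 609.758 ms.

609.8 ms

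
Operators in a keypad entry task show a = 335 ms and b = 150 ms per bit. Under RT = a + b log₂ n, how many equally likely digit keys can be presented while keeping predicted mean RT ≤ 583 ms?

Information budget: (583 − 335)/150 = 1.6533 bits, so n ≤ 2^1.6533 = 3.146 → at most 3.

3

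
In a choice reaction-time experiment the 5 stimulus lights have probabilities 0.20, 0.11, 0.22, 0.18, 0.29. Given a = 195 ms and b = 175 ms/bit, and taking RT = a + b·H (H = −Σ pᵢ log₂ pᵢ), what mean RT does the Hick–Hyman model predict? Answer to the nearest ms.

590 ms

Entropy contributions −pᵢ log₂ pᵢ: 0.4644, 0.3503, 0.4806, 0.4453, 0.5179; sum H = 2.2585 bits.
RT = a + bH = 195 + 175·2.2585 = 590.23 ms.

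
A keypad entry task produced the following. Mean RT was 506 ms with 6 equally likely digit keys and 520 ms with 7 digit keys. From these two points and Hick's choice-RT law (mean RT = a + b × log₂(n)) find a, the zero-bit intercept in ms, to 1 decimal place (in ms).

b = (RT₂ − RT₁)/(log₂ n₂ − log₂ n₁) = (520 − 506)/(2.8074 − 2.5850) = 62.952 ms/bit.
a = RT₁ − b·log₂ n₁ = 506 − 62.952 × 2.5850 = 343.272 ms.

343.3 ms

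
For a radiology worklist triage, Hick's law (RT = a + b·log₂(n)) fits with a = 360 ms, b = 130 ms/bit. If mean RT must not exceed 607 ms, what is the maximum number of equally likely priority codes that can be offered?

3

Information budget: (607 − 360)/130 = 1.9000 bits, so n ≤ 2^1.9000 = 3.732 → at most 3.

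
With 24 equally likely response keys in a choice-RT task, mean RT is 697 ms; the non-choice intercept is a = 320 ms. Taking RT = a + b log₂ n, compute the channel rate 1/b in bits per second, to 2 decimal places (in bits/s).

b = (697 − 320)/log₂ 24 = 377/4.5850 = 82.225 ms per bit = 0.08223 s/bit; the reciprocal is 12.162 bits/s.

12.16 bits/s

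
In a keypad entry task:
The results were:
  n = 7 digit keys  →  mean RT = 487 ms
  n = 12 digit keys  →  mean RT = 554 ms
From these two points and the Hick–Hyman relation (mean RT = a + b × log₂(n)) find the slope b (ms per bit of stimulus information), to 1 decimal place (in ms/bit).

86.2 ms/bit

b = (RT₂ − RT₁)/(log₂ n₂ − log₂ n₁) = (554 − 487)/(3.5850 − 2.8074) = 86.162 ms/bit.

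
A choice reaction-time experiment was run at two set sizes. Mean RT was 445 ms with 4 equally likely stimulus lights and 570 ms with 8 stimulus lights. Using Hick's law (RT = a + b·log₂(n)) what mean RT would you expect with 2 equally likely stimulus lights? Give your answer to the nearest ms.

Solve the two-equation system in a and b:
  b = (570 − 445) / (log₂ 8 − log₂ 4) = 125 / (3 − 2) = 125 ms/bit
  a = 445 − 125 × 2 = 195 ms
Then RT(2) = 195 + 125 × log₂ 2 = 195 + 125 × 1 ≈ 320.000 ms.

320 ms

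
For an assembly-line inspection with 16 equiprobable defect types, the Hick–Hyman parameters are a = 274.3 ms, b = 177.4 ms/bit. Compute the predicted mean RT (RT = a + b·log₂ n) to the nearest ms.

log₂(16) = 4 bits, so RT = 274.3 + 177.4 × 4 ≈ 983.900 ms.

984 ms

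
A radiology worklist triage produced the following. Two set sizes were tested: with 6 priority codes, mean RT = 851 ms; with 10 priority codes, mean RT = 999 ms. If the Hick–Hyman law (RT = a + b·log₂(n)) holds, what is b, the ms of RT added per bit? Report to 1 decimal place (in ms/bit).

200.8 ms/bit

The slope on a log₂ axis is (999 − 851) / (3.3219 − 2.5850) = 200.823 ms/bit.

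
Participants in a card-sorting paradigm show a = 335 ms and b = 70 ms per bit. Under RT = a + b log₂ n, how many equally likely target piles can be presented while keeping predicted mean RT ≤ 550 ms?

70·log₂ n ≤ 550 − 335 = 215, giving log₂ n ≤ 3.0714 and n ≤ 8.406. The largest whole number is 8.

8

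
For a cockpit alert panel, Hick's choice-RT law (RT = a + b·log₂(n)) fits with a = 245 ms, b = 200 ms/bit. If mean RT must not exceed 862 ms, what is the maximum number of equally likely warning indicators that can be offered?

8

200·log₂ n ≤ 862 − 245 = 617, giving log₂ n ≤ 3.0850 and n ≤ 8.486. The largest whole number is 8.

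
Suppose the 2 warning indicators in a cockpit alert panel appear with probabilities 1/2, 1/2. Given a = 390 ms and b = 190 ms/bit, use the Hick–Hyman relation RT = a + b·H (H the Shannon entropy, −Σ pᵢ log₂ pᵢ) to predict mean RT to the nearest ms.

580 ms

H = −Σ pᵢ log₂ pᵢ = 0.5·1 + 0.5·1 = 1.000 bits.
RT = 390 + 190 × 1.000 = 580.00 ms.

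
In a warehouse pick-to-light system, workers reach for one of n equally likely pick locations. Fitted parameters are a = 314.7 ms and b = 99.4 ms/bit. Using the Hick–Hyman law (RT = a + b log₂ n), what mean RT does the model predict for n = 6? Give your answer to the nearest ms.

572 ms

log₂(6) = 2.5850 bits, so RT = 314.7 + 99.4 × 2.5850 ≈ 571.645 ms.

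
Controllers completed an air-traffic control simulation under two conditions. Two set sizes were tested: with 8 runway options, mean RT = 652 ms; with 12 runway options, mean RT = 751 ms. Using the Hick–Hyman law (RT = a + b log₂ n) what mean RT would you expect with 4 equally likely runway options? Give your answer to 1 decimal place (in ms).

RT is linear in log₂ n, so two points fix the line:
  b = (751 − 652) / (log₂ 12 − log₂ 8) = 99 / (3.5850 − 3) = 169.242 ms/bit
  a = 652 − 169.242 × 3 = 144.275 ms
Then RT(4) = 144.275 + 169.242 × log₂ 4 = 144.275 + 169.242 × 2 ≈ 482.758 ms.

482.8 ms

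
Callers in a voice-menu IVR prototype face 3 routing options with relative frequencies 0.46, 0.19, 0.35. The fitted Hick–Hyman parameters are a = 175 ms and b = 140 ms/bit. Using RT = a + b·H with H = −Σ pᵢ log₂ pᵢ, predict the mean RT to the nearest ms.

385 ms

H = 0.46·log₂(1/0.46) + 0.19·log₂(1/0.19) + 0.35·log₂(1/0.35) = 1.5007 bits.
RT = 175 + 140 × 1.5007 = 385.09 ms.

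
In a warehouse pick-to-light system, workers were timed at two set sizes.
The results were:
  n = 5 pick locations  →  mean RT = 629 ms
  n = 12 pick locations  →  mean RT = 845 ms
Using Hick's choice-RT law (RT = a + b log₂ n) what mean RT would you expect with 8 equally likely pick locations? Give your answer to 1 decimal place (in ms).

Solve the two-equation system in a and b:
  b = (845 − 629) / (log₂ 12 − log₂ 5) = 216 / (3.5850 − 2.3219) = 171.017 ms/bit
  a = 629 − 171.017 × 2.3219 = 231.911 ms
Then RT(8) = 231.911 + 171.017 × log₂ 8 = 231.911 + 171.017 × 3 ≈ 744.962 ms.

745.0 ms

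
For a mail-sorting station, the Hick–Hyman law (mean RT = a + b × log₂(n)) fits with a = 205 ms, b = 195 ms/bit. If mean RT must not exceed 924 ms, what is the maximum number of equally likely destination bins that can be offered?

12

Information budget: (924 − 205)/195 = 3.6872 bits, so n ≤ 2^3.6872 = 12.881 → at most 12.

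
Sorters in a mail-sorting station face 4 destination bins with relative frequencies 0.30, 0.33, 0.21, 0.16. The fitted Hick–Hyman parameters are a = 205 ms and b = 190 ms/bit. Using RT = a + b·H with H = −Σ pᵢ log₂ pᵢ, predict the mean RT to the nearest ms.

575 ms

H = 0.30·log₂(1/0.30) + 0.33·log₂(1/0.33) + 0.21·log₂(1/0.21) + 0.16·log₂(1/0.16) = 1.9448 bits.
RT = 205 + 190 × 1.9448 = 574.50 ms.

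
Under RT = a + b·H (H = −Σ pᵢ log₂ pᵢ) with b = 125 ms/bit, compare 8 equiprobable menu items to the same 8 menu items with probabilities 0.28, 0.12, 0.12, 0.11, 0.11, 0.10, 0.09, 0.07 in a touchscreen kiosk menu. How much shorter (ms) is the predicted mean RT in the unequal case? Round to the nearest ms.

The RT saving is b·ΔH. Equiprobable H₀ = log₂(8) = 3.0000 bits; with the given probabilities H = 2.8623 bits.
b·(H₀ − H) = 125 × (3.0000 − 2.8623) = 17.21 ms.

17 ms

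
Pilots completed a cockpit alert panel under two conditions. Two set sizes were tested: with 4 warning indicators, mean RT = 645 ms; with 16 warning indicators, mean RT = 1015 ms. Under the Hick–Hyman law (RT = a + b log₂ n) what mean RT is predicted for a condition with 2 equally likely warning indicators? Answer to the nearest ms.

RT is linear in log₂ n, so two points fix the line:
  b = (1015 − 645) / (log₂ 16 − log₂ 4) = 370 / (4 − 2) = 185 ms/bit
  a = 645 − 185 × 2 = 275 ms
Then RT(2) = 275 + 185 × log₂ 2 = 275 + 185 × 1 ≈ 460.000 ms.

460 ms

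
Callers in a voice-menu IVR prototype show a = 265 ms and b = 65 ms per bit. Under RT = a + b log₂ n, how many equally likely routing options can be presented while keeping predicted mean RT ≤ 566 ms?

65·log₂ n ≤ 566 − 265 = 301, giving log₂ n ≤ 4.6308 and n ≤ 24.774. The largest whole number is 24.

24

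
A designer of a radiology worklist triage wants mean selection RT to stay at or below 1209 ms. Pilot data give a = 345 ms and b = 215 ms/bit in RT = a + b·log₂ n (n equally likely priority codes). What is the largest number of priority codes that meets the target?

Information budget: (1209 − 345)/215 = 4.0186 bits, so n ≤ 2^4.0186 = 16.208 → at most 16.

16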